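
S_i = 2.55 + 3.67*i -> [2.55, 6.22, 9.89, 13.56, 17.23]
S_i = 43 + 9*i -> [43, 52, 61, 70, 79]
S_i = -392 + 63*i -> [-392, -329, -266, -203, -140]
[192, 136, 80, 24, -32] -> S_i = 192 + -56*i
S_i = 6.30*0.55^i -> [6.3, 3.47, 1.91, 1.05, 0.58]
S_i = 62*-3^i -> [62, -186, 558, -1674, 5022]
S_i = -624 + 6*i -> [-624, -618, -612, -606, -600]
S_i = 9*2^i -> [9, 18, 36, 72, 144]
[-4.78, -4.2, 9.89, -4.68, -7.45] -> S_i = Random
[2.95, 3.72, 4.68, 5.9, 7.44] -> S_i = 2.95*1.26^i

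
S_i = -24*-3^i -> [-24, 72, -216, 648, -1944]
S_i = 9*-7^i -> [9, -63, 441, -3087, 21609]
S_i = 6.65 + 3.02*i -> [6.65, 9.67, 12.69, 15.71, 18.73]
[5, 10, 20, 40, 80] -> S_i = 5*2^i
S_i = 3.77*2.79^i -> [3.77, 10.52, 29.35, 81.88, 228.43]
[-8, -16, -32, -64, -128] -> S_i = -8*2^i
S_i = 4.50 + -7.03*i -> [4.5, -2.53, -9.56, -16.59, -23.62]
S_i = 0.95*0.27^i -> [0.95, 0.26, 0.07, 0.02, 0.01]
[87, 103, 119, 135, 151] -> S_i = 87 + 16*i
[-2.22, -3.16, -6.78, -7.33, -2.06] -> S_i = Random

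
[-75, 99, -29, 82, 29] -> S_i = Random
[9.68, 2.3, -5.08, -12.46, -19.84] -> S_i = 9.68 + -7.38*i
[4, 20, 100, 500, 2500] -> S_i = 4*5^i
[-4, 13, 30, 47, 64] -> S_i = -4 + 17*i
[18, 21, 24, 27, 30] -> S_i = 18 + 3*i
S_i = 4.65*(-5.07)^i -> [4.65, -23.58, 119.53, -606.01, 3072.45]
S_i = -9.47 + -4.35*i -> [-9.47, -13.82, -18.17, -22.52, -26.87]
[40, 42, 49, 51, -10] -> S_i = Random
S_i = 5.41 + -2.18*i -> [5.41, 3.23, 1.05, -1.13, -3.31]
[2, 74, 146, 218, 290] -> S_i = 2 + 72*i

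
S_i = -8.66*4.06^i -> [-8.66, -35.16, -142.75, -579.56, -2353.0]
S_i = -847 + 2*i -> [-847, -845, -843, -841, -839]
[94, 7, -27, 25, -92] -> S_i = Random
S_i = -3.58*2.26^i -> [-3.58, -8.09, -18.29, -41.32, -93.39]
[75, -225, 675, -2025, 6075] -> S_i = 75*-3^i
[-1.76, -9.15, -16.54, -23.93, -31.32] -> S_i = -1.76 + -7.39*i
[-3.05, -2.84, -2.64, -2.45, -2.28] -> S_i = -3.05*0.93^i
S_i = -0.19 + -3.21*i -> [-0.19, -3.4, -6.61, -9.82, -13.03]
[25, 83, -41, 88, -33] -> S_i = Random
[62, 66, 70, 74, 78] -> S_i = 62 + 4*i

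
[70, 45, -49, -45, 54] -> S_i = Random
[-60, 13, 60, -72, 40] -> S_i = Random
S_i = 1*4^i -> [1, 4, 16, 64, 256]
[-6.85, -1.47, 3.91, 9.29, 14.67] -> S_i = -6.85 + 5.38*i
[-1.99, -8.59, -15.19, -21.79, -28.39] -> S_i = -1.99 + -6.60*i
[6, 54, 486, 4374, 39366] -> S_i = 6*9^i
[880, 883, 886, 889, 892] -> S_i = 880 + 3*i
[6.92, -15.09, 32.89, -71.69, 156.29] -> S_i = 6.92*(-2.18)^i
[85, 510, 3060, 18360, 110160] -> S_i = 85*6^i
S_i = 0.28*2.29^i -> [0.28, 0.64, 1.47, 3.36, 7.7]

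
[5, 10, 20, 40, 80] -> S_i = 5*2^i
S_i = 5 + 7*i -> [5, 12, 19, 26, 33]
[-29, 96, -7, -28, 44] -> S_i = Random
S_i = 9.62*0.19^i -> [9.62, 1.83, 0.35, 0.07, 0.01]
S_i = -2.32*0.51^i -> [-2.32, -1.18, -0.6, -0.31, -0.16]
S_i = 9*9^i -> [9, 81, 729, 6561, 59049]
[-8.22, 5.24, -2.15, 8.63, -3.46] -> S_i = Random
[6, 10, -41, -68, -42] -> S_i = Random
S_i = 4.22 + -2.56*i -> [4.22, 1.66, -0.9, -3.46, -6.02]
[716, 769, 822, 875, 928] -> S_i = 716 + 53*i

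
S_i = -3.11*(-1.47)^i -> [-3.11, 4.57, -6.72, 9.88, -14.52]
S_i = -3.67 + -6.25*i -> [-3.67, -9.92, -16.17, -22.42, -28.67]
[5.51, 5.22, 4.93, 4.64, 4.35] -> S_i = 5.51 + -0.29*i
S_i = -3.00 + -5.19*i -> [-3.0, -8.19, -13.38, -18.57, -23.76]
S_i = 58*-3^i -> [58, -174, 522, -1566, 4698]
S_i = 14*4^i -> [14, 56, 224, 896, 3584]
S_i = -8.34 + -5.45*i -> [-8.34, -13.79, -19.24, -24.69, -30.14]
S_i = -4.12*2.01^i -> [-4.12, -8.28, -16.65, -33.46, -67.25]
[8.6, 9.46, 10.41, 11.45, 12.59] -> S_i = 8.60*1.10^i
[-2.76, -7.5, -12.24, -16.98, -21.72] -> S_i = -2.76 + -4.74*i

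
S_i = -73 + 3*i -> [-73, -70, -67, -64, -61]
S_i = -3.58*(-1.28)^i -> [-3.58, 4.58, -5.87, 7.51, -9.61]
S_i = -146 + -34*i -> [-146, -180, -214, -248, -282]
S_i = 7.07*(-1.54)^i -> [7.07, -10.89, 16.77, -25.82, 39.77]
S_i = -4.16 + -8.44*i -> [-4.16, -12.6, -21.04, -29.48, -37.92]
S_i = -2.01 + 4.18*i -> [-2.01, 2.17, 6.35, 10.53, 14.71]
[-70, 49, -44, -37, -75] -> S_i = Random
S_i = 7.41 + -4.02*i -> [7.41, 3.39, -0.63, -4.65, -8.67]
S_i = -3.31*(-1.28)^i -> [-3.31, 4.24, -5.42, 6.94, -8.89]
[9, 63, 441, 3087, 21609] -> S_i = 9*7^i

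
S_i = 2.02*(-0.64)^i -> [2.02, -1.29, 0.83, -0.53, 0.34]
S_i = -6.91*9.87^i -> [-6.91, -68.2, -673.15, -6644.0, -65576.26]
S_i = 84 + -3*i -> [84, 81, 78, 75, 72]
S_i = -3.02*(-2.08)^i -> [-3.02, 6.28, -13.07, 27.18, -56.53]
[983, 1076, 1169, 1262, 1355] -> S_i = 983 + 93*i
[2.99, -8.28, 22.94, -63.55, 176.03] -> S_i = 2.99*(-2.77)^i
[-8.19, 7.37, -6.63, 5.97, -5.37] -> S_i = -8.19*(-0.90)^i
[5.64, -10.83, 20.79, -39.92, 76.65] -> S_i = 5.64*(-1.92)^i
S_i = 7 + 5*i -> [7, 12, 17, 22, 27]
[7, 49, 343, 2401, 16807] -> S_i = 7*7^i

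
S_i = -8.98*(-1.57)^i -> [-8.98, 14.1, -22.13, 34.75, -54.56]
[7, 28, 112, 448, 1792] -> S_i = 7*4^i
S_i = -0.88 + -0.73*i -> [-0.88, -1.61, -2.34, -3.07, -3.8]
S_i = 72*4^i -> [72, 288, 1152, 4608, 18432]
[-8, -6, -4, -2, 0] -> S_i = -8 + 2*i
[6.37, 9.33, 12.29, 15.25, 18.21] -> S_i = 6.37 + 2.96*i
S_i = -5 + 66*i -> [-5, 61, 127, 193, 259]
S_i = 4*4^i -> [4, 16, 64, 256, 1024]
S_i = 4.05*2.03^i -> [4.05, 8.22, 16.69, 33.88, 68.78]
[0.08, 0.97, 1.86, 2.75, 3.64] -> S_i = 0.08 + 0.89*i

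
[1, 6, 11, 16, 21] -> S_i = 1 + 5*i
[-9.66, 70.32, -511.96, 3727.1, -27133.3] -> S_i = -9.66*(-7.28)^i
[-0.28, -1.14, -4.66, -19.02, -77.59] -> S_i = -0.28*4.08^i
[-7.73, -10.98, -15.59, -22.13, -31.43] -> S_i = -7.73*1.42^i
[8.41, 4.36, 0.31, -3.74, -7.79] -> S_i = 8.41 + -4.05*i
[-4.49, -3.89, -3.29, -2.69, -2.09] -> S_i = -4.49 + 0.60*i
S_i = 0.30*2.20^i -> [0.3, 0.66, 1.45, 3.19, 7.03]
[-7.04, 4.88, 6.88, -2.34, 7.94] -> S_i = Random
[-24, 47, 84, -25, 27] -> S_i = Random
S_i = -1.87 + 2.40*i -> [-1.87, 0.53, 2.93, 5.33, 7.73]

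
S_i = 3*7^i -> [3, 21, 147, 1029, 7203]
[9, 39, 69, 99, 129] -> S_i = 9 + 30*i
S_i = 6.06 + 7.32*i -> [6.06, 13.38, 20.7, 28.02, 35.34]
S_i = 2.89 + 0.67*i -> [2.89, 3.56, 4.23, 4.9, 5.57]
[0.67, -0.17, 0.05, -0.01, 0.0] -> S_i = 0.67*(-0.26)^i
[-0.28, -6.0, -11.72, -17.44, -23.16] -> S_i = -0.28 + -5.72*i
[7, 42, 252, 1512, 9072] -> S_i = 7*6^i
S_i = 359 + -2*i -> [359, 357, 355, 353, 351]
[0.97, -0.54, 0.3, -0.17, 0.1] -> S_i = 0.97*(-0.56)^i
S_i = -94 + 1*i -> [-94, -93, -92, -91, -90]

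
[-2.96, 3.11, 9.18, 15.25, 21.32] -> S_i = -2.96 + 6.07*i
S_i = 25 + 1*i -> [25, 26, 27, 28, 29]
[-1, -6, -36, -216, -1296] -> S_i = -1*6^i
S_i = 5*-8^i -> [5, -40, 320, -2560, 20480]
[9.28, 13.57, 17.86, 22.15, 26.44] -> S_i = 9.28 + 4.29*i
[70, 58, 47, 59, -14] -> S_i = Random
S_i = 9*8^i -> [9, 72, 576, 4608, 36864]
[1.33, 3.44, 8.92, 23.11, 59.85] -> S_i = 1.33*2.59^i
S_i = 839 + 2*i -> [839, 841, 843, 845, 847]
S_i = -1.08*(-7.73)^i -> [-1.08, 8.35, -64.53, 498.84, -3856.04]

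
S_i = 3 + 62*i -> [3, 65, 127, 189, 251]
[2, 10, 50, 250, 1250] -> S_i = 2*5^i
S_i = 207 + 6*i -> [207, 213, 219, 225, 231]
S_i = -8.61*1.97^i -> [-8.61, -16.96, -33.41, -65.83, -129.68]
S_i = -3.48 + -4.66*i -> [-3.48, -8.14, -12.8, -17.46, -22.12]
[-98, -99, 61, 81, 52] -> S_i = Random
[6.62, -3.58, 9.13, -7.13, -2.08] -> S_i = Random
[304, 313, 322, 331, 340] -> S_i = 304 + 9*i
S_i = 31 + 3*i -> [31, 34, 37, 40, 43]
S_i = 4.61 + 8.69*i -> [4.61, 13.3, 21.99, 30.68, 39.37]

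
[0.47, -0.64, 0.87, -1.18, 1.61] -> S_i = 0.47*(-1.36)^i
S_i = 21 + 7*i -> [21, 28, 35, 42, 49]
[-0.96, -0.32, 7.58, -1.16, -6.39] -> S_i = Random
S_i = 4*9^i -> [4, 36, 324, 2916, 26244]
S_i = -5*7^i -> [-5, -35, -245, -1715, -12005]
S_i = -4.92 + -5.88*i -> [-4.92, -10.8, -16.68, -22.56, -28.44]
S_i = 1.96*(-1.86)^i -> [1.96, -3.65, 6.78, -12.61, 23.46]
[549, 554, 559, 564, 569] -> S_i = 549 + 5*i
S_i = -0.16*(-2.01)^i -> [-0.16, 0.32, -0.65, 1.3, -2.61]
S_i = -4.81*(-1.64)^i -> [-4.81, 7.89, -12.94, 21.22, -34.8]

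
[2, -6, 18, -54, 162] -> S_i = 2*-3^i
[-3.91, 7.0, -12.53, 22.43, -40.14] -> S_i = -3.91*(-1.79)^i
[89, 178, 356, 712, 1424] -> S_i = 89*2^i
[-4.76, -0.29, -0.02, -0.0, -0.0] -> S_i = -4.76*0.06^i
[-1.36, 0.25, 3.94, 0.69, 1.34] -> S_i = Random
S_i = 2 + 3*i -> [2, 5, 8, 11, 14]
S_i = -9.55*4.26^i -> [-9.55, -40.68, -173.31, -738.3, -3145.15]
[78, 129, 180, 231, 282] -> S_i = 78 + 51*i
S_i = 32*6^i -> [32, 192, 1152, 6912, 41472]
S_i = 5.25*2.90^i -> [5.25, 15.22, 44.15, 128.04, 371.32]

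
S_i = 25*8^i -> [25, 200, 1600, 12800, 102400]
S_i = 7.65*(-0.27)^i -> [7.65, -2.07, 0.56, -0.15, 0.04]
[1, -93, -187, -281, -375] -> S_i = 1 + -94*i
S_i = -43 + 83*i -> [-43, 40, 123, 206, 289]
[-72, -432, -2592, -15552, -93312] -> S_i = -72*6^i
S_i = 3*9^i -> [3, 27, 243, 2187, 19683]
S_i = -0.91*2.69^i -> [-0.91, -2.45, -6.58, -17.71, -47.65]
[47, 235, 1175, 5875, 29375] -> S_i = 47*5^i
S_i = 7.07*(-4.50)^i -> [7.07, -31.82, 143.17, -644.25, 2899.14]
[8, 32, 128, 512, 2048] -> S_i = 8*4^i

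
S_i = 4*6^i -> [4, 24, 144, 864, 5184]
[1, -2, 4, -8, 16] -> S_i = 1*-2^i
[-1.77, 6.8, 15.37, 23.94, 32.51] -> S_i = -1.77 + 8.57*i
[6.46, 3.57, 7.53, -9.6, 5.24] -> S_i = Random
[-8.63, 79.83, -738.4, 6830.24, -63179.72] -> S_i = -8.63*(-9.25)^i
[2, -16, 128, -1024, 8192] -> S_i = 2*-8^i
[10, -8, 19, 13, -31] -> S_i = Random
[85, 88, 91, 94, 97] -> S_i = 85 + 3*i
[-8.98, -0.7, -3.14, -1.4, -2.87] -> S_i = Random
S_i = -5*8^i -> [-5, -40, -320, -2560, -20480]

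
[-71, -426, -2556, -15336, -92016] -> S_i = -71*6^i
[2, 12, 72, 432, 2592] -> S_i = 2*6^i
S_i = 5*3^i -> [5, 15, 45, 135, 405]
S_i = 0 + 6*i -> [0, 6, 12, 18, 24]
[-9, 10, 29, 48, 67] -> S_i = -9 + 19*i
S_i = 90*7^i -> [90, 630, 4410, 30870, 216090]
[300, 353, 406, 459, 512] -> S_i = 300 + 53*i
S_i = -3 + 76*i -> [-3, 73, 149, 225, 301]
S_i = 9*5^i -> [9, 45, 225, 1125, 5625]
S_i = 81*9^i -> [81, 729, 6561, 59049, 531441]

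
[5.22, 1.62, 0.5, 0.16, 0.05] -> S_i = 5.22*0.31^i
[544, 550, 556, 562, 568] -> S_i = 544 + 6*i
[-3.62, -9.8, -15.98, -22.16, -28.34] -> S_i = -3.62 + -6.18*i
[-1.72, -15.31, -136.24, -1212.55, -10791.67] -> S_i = -1.72*8.90^i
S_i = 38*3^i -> [38, 114, 342, 1026, 3078]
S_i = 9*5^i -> [9, 45, 225, 1125, 5625]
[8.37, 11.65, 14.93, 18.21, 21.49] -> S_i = 8.37 + 3.28*i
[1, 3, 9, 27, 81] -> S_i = 1*3^i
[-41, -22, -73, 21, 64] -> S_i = Random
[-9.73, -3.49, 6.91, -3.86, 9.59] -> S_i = Random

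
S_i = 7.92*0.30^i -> [7.92, 2.38, 0.71, 0.21, 0.06]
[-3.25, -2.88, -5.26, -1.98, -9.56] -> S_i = Random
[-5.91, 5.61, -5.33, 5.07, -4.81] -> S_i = -5.91*(-0.95)^i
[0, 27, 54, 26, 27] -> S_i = Random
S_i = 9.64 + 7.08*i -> [9.64, 16.72, 23.8, 30.88, 37.96]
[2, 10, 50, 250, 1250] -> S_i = 2*5^i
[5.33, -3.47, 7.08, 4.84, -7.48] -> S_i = Random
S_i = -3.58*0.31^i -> [-3.58, -1.11, -0.34, -0.11, -0.03]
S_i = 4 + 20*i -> [4, 24, 44, 64, 84]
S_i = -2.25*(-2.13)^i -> [-2.25, 4.79, -10.21, 21.74, -46.31]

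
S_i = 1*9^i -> [1, 9, 81, 729, 6561]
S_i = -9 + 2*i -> [-9, -7, -5, -3, -1]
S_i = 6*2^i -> [6, 12, 24, 48, 96]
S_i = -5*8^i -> [-5, -40, -320, -2560, -20480]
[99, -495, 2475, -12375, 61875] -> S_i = 99*-5^i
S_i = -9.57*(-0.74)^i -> [-9.57, 7.08, -5.24, 3.88, -2.87]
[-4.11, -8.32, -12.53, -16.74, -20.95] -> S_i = -4.11 + -4.21*i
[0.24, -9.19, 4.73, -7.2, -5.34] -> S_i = Random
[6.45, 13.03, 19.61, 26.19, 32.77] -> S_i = 6.45 + 6.58*i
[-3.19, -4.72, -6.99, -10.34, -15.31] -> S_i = -3.19*1.48^i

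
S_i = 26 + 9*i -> [26, 35, 44, 53, 62]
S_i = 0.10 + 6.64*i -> [0.1, 6.74, 13.38, 20.02, 26.66]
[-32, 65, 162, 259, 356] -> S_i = -32 + 97*i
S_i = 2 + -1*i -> [2, 1, 0, -1, -2]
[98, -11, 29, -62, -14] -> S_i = Random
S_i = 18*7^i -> [18, 126, 882, 6174, 43218]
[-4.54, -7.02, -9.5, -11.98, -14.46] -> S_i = -4.54 + -2.48*i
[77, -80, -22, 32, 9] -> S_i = Random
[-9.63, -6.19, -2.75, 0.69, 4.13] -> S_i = -9.63 + 3.44*i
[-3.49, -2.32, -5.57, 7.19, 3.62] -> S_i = Random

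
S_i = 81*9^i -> [81, 729, 6561, 59049, 531441]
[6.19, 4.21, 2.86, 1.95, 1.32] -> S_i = 6.19*0.68^i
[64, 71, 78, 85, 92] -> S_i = 64 + 7*i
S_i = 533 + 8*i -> [533, 541, 549, 557, 565]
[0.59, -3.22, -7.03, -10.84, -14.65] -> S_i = 0.59 + -3.81*i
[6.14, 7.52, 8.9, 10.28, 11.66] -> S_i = 6.14 + 1.38*i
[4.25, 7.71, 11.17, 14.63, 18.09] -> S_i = 4.25 + 3.46*i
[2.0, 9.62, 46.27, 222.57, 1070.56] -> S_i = 2.00*4.81^i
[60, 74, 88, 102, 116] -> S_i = 60 + 14*i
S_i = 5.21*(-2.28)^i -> [5.21, -11.88, 27.08, -61.75, 140.79]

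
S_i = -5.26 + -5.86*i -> [-5.26, -11.12, -16.98, -22.84, -28.7]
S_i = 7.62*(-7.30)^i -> [7.62, -55.63, 406.07, -2964.31, 21639.46]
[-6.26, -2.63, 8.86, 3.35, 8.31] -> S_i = Random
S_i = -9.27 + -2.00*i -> [-9.27, -11.27, -13.27, -15.27, -17.27]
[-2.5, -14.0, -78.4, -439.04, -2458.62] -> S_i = -2.50*5.60^i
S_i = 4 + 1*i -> [4, 5, 6, 7, 8]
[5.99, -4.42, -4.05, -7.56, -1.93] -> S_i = Random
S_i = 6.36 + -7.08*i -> [6.36, -0.72, -7.8, -14.88, -21.96]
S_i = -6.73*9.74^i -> [-6.73, -65.55, -638.46, -6218.59, -60569.07]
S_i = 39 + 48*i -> [39, 87, 135, 183, 231]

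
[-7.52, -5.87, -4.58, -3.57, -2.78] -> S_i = -7.52*0.78^i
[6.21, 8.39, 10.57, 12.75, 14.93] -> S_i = 6.21 + 2.18*i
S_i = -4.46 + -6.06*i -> [-4.46, -10.52, -16.58, -22.64, -28.7]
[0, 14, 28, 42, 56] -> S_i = 0 + 14*i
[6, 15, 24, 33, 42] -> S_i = 6 + 9*i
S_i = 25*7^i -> [25, 175, 1225, 8575, 60025]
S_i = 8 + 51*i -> [8, 59, 110, 161, 212]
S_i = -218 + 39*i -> [-218, -179, -140, -101, -62]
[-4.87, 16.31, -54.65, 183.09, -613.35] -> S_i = -4.87*(-3.35)^i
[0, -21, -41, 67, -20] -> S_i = Random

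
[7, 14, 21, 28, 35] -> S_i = 7 + 7*i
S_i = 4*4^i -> [4, 16, 64, 256, 1024]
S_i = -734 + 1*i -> [-734, -733, -732, -731, -730]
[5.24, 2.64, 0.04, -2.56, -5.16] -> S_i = 5.24 + -2.60*i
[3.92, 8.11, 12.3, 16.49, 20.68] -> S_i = 3.92 + 4.19*i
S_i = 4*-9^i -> [4, -36, 324, -2916, 26244]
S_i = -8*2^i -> [-8, -16, -32, -64, -128]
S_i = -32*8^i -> [-32, -256, -2048, -16384, -131072]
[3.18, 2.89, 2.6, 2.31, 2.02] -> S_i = 3.18 + -0.29*i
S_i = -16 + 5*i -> [-16, -11, -6, -1, 4]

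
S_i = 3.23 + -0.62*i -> [3.23, 2.61, 1.99, 1.37, 0.75]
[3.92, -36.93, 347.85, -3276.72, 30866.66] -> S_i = 3.92*(-9.42)^i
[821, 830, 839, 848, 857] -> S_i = 821 + 9*i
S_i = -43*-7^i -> [-43, 301, -2107, 14749, -103243]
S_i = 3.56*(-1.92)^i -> [3.56, -6.84, 13.12, -25.2, 48.38]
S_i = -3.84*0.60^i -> [-3.84, -2.3, -1.38, -0.83, -0.5]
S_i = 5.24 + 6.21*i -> [5.24, 11.45, 17.66, 23.87, 30.08]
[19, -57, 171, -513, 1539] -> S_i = 19*-3^i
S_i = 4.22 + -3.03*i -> [4.22, 1.19, -1.84, -4.87, -7.9]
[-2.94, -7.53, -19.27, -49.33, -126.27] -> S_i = -2.94*2.56^i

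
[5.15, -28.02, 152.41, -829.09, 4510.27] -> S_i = 5.15*(-5.44)^i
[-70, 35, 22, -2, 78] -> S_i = Random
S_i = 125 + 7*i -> [125, 132, 139, 146, 153]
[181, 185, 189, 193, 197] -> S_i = 181 + 4*i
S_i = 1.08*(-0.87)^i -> [1.08, -0.94, 0.82, -0.71, 0.62]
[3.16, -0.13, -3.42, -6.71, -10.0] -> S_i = 3.16 + -3.29*i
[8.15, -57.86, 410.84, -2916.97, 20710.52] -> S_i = 8.15*(-7.10)^i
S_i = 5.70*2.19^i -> [5.7, 12.48, 27.34, 59.87, 131.11]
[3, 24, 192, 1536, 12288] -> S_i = 3*8^i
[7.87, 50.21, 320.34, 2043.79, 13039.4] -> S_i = 7.87*6.38^i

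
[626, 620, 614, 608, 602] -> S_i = 626 + -6*i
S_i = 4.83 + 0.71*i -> [4.83, 5.54, 6.25, 6.96, 7.67]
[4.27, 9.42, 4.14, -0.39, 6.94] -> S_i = Random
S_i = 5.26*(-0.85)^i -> [5.26, -4.47, 3.8, -3.23, 2.75]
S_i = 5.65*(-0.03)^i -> [5.65, -0.17, 0.01, -0.0, 0.0]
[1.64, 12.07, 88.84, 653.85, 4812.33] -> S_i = 1.64*7.36^i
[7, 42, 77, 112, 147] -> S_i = 7 + 35*i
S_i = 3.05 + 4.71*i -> [3.05, 7.76, 12.47, 17.18, 21.89]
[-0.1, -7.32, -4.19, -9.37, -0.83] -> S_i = Random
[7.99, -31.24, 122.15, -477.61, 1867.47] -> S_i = 7.99*(-3.91)^i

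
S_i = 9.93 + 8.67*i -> [9.93, 18.6, 27.27, 35.94, 44.61]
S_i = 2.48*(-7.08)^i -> [2.48, -17.56, 124.31, -880.14, 6231.39]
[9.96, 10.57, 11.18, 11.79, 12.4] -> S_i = 9.96 + 0.61*i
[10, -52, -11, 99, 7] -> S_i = Random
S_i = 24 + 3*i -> [24, 27, 30, 33, 36]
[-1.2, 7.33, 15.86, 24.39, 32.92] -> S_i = -1.20 + 8.53*i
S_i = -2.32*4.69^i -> [-2.32, -10.88, -51.03, -239.34, -1122.48]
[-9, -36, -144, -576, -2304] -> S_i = -9*4^i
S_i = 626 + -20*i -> [626, 606, 586, 566, 546]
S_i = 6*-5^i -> [6, -30, 150, -750, 3750]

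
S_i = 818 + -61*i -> [818, 757, 696, 635, 574]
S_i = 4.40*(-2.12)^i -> [4.4, -9.33, 19.78, -41.92, 88.88]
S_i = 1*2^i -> [1, 2, 4, 8, 16]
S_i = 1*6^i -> [1, 6, 36, 216, 1296]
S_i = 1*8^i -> [1, 8, 64, 512, 4096]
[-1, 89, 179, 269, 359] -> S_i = -1 + 90*i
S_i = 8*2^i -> [8, 16, 32, 64, 128]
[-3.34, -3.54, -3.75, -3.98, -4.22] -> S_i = -3.34*1.06^i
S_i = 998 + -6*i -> [998, 992, 986, 980, 974]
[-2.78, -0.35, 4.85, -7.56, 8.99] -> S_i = Random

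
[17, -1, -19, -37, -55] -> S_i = 17 + -18*i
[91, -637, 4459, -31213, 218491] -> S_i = 91*-7^i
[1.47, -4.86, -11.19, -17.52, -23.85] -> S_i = 1.47 + -6.33*i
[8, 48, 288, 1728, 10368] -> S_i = 8*6^i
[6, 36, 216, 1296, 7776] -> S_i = 6*6^i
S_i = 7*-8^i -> [7, -56, 448, -3584, 28672]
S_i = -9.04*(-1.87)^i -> [-9.04, 16.9, -31.61, 59.11, -110.54]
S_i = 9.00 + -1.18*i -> [9.0, 7.82, 6.64, 5.46, 4.28]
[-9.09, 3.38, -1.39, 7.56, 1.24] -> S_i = Random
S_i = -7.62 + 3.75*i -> [-7.62, -3.87, -0.12, 3.63, 7.38]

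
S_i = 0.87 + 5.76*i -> [0.87, 6.63, 12.39, 18.15, 23.91]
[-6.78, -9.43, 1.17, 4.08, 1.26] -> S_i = Random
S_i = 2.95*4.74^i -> [2.95, 13.98, 66.28, 314.16, 1489.14]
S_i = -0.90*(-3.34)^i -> [-0.9, 3.01, -10.04, 33.53, -112.0]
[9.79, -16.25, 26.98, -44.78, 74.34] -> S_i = 9.79*(-1.66)^i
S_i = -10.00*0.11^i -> [-10.0, -1.1, -0.12, -0.01, -0.0]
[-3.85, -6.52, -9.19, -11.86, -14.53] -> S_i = -3.85 + -2.67*i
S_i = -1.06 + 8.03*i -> [-1.06, 6.97, 15.0, 23.03, 31.06]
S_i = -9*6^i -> [-9, -54, -324, -1944, -11664]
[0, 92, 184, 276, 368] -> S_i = 0 + 92*i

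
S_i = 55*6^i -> [55, 330, 1980, 11880, 71280]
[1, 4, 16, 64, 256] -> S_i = 1*4^i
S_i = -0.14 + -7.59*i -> [-0.14, -7.73, -15.32, -22.91, -30.5]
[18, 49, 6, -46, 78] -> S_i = Random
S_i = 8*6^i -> [8, 48, 288, 1728, 10368]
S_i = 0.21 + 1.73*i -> [0.21, 1.94, 3.67, 5.4, 7.13]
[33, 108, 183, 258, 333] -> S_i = 33 + 75*i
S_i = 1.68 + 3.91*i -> [1.68, 5.59, 9.5, 13.41, 17.32]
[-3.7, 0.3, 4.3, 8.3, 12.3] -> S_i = -3.70 + 4.00*i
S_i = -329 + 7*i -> [-329, -322, -315, -308, -301]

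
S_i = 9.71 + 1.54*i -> [9.71, 11.25, 12.79, 14.33, 15.87]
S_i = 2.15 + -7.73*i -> [2.15, -5.58, -13.31, -21.04, -28.77]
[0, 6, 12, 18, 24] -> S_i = 0 + 6*i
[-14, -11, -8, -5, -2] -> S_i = -14 + 3*i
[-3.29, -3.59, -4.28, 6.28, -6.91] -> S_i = Random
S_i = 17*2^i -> [17, 34, 68, 136, 272]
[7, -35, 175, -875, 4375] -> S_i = 7*-5^i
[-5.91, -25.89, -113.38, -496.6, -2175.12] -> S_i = -5.91*4.38^i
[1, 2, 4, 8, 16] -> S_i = 1*2^i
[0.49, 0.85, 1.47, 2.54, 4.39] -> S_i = 0.49*1.73^i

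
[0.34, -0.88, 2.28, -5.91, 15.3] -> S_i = 0.34*(-2.59)^i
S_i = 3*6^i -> [3, 18, 108, 648, 3888]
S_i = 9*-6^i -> [9, -54, 324, -1944, 11664]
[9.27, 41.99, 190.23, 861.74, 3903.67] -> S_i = 9.27*4.53^i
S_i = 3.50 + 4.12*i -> [3.5, 7.62, 11.74, 15.86, 19.98]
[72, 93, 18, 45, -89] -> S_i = Random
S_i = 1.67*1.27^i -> [1.67, 2.12, 2.69, 3.42, 4.34]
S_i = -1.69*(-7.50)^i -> [-1.69, 12.68, -95.06, 712.97, -5347.27]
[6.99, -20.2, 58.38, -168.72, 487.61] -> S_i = 6.99*(-2.89)^i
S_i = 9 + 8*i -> [9, 17, 25, 33, 41]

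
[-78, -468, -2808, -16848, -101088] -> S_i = -78*6^i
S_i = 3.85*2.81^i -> [3.85, 10.82, 30.4, 85.42, 240.04]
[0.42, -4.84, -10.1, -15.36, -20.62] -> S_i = 0.42 + -5.26*i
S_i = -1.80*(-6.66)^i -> [-1.8, 11.99, -79.84, 531.73, -3541.35]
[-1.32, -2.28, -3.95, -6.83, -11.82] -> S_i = -1.32*1.73^i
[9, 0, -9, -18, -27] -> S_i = 9 + -9*i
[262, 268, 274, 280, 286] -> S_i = 262 + 6*i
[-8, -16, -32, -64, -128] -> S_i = -8*2^i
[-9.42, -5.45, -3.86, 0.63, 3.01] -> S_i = Random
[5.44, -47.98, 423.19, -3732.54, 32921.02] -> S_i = 5.44*(-8.82)^i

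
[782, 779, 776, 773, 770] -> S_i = 782 + -3*i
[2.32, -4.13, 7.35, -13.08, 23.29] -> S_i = 2.32*(-1.78)^i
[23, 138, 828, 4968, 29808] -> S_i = 23*6^i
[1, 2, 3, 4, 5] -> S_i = 1 + 1*i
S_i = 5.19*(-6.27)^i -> [5.19, -32.54, 204.03, -1279.29, 8021.17]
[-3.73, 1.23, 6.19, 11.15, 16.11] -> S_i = -3.73 + 4.96*i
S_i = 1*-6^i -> [1, -6, 36, -216, 1296]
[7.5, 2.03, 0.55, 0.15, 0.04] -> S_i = 7.50*0.27^i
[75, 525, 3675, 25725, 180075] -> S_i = 75*7^i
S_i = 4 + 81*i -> [4, 85, 166, 247, 328]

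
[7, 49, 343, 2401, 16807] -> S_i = 7*7^i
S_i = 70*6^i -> [70, 420, 2520, 15120, 90720]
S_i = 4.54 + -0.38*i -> [4.54, 4.16, 3.78, 3.4, 3.02]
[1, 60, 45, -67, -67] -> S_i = Random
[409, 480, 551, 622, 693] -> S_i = 409 + 71*i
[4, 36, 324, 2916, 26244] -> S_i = 4*9^i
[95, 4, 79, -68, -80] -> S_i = Random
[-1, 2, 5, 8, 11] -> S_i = -1 + 3*i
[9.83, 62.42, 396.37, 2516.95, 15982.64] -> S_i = 9.83*6.35^i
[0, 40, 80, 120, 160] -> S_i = 0 + 40*i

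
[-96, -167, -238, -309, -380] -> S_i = -96 + -71*i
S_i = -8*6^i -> [-8, -48, -288, -1728, -10368]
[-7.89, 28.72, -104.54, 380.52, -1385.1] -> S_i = -7.89*(-3.64)^i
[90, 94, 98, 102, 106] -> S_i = 90 + 4*i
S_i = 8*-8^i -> [8, -64, 512, -4096, 32768]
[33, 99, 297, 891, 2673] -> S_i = 33*3^i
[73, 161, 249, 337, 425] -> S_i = 73 + 88*i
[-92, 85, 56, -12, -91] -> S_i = Random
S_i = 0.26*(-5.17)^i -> [0.26, -1.34, 6.95, -35.93, 185.75]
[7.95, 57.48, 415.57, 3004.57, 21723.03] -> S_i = 7.95*7.23^i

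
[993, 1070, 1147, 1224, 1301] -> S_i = 993 + 77*i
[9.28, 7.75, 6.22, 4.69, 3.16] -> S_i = 9.28 + -1.53*i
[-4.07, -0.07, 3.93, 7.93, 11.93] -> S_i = -4.07 + 4.00*i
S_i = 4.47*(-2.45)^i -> [4.47, -10.95, 26.83, -65.74, 161.05]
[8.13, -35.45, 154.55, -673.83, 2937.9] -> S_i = 8.13*(-4.36)^i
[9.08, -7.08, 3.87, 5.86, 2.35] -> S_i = Random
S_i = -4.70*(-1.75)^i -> [-4.7, 8.22, -14.39, 25.19, -44.08]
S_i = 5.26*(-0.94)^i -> [5.26, -4.94, 4.65, -4.37, 4.11]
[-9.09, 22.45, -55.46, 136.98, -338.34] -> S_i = -9.09*(-2.47)^i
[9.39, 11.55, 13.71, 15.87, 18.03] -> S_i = 9.39 + 2.16*i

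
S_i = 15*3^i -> [15, 45, 135, 405, 1215]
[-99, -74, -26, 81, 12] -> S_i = Random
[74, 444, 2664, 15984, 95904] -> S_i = 74*6^i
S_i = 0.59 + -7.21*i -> [0.59, -6.62, -13.83, -21.04, -28.25]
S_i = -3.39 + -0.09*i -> [-3.39, -3.48, -3.57, -3.66, -3.75]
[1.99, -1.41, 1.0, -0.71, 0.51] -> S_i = 1.99*(-0.71)^i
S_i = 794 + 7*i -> [794, 801, 808, 815, 822]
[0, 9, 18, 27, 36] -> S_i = 0 + 9*i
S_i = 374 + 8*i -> [374, 382, 390, 398, 406]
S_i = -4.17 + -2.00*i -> [-4.17, -6.17, -8.17, -10.17, -12.17]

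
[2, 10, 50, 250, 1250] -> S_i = 2*5^i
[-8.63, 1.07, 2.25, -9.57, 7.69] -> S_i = Random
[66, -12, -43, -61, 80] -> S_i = Random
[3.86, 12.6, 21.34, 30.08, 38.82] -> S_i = 3.86 + 8.74*i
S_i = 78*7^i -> [78, 546, 3822, 26754, 187278]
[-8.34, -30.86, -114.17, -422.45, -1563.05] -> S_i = -8.34*3.70^i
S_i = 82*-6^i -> [82, -492, 2952, -17712, 106272]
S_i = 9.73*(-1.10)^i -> [9.73, -10.7, 11.77, -12.95, 14.25]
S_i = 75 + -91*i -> [75, -16, -107, -198, -289]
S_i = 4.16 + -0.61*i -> [4.16, 3.55, 2.94, 2.33, 1.72]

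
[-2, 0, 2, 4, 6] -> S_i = -2 + 2*i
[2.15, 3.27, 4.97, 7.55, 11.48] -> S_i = 2.15*1.52^i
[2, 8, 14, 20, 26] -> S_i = 2 + 6*i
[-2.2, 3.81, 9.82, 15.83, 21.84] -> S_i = -2.20 + 6.01*i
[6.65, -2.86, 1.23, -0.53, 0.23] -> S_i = 6.65*(-0.43)^i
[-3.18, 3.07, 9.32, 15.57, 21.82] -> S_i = -3.18 + 6.25*i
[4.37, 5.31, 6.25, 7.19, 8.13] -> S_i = 4.37 + 0.94*i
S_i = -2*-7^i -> [-2, 14, -98, 686, -4802]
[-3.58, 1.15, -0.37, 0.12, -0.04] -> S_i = -3.58*(-0.32)^i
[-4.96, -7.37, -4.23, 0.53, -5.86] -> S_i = Random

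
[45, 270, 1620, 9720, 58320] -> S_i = 45*6^i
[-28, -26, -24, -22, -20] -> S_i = -28 + 2*i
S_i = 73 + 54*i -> [73, 127, 181, 235, 289]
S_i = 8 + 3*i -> [8, 11, 14, 17, 20]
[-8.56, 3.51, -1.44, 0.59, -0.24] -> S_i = -8.56*(-0.41)^i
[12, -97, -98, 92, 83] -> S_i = Random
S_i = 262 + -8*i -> [262, 254, 246, 238, 230]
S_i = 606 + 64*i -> [606, 670, 734, 798, 862]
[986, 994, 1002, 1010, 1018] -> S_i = 986 + 8*i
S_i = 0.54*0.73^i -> [0.54, 0.39, 0.29, 0.21, 0.15]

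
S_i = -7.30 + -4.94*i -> [-7.3, -12.24, -17.18, -22.12, -27.06]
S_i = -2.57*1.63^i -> [-2.57, -4.19, -6.83, -11.13, -18.14]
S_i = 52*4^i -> [52, 208, 832, 3328, 13312]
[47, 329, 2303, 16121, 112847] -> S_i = 47*7^i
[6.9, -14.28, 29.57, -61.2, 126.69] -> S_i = 6.90*(-2.07)^i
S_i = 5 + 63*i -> [5, 68, 131, 194, 257]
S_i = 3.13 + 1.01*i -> [3.13, 4.14, 5.15, 6.16, 7.17]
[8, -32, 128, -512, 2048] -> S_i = 8*-4^i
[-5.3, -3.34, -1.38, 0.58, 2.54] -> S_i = -5.30 + 1.96*i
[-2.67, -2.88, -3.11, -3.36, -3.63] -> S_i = -2.67*1.08^i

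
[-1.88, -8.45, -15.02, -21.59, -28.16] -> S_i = -1.88 + -6.57*i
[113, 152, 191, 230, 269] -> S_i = 113 + 39*i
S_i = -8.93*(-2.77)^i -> [-8.93, 24.74, -68.52, 189.8, -525.74]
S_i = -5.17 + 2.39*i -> [-5.17, -2.78, -0.39, 2.0, 4.39]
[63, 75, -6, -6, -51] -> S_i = Random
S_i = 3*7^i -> [3, 21, 147, 1029, 7203]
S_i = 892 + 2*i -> [892, 894, 896, 898, 900]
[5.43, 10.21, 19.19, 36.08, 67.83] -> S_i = 5.43*1.88^i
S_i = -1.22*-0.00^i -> [-1.22, 0.0, -0.0, 0.0, -0.0]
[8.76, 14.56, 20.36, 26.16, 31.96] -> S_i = 8.76 + 5.80*i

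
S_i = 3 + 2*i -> [3, 5, 7, 9, 11]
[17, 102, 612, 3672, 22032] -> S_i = 17*6^i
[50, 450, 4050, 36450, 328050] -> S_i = 50*9^i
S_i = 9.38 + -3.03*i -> [9.38, 6.35, 3.32, 0.29, -2.74]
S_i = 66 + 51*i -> [66, 117, 168, 219, 270]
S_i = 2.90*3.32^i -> [2.9, 9.63, 31.96, 106.12, 352.33]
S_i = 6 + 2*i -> [6, 8, 10, 12, 14]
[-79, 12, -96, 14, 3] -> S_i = Random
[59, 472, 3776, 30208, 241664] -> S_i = 59*8^i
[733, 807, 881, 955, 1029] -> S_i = 733 + 74*i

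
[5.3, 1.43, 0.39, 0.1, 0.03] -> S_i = 5.30*0.27^i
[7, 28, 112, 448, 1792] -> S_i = 7*4^i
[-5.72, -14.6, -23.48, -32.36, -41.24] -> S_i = -5.72 + -8.88*i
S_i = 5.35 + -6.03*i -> [5.35, -0.68, -6.71, -12.74, -18.77]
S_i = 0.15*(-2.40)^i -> [0.15, -0.36, 0.86, -2.07, 4.98]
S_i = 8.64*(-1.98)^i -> [8.64, -17.11, 33.87, -67.07, 132.79]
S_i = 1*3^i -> [1, 3, 9, 27, 81]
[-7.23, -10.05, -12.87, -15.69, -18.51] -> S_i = -7.23 + -2.82*i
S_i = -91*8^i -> [-91, -728, -5824, -46592, -372736]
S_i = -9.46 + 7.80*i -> [-9.46, -1.66, 6.14, 13.94, 21.74]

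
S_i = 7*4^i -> [7, 28, 112, 448, 1792]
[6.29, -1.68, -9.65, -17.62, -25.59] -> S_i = 6.29 + -7.97*i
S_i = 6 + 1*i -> [6, 7, 8, 9, 10]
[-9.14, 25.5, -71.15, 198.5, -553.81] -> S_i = -9.14*(-2.79)^i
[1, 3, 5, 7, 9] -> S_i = 1 + 2*i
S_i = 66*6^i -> [66, 396, 2376, 14256, 85536]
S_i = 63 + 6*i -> [63, 69, 75, 81, 87]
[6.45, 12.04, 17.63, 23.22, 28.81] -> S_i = 6.45 + 5.59*i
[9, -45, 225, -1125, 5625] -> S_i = 9*-5^i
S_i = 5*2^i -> [5, 10, 20, 40, 80]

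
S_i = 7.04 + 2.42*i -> [7.04, 9.46, 11.88, 14.3, 16.72]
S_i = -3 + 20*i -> [-3, 17, 37, 57, 77]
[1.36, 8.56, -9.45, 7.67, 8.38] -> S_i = Random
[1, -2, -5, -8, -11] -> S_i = 1 + -3*i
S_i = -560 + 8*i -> [-560, -552, -544, -536, -528]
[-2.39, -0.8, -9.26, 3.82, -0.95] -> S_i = Random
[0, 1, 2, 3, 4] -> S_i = 0 + 1*i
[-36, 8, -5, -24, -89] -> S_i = Random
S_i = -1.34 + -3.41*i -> [-1.34, -4.75, -8.16, -11.57, -14.98]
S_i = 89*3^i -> [89, 267, 801, 2403, 7209]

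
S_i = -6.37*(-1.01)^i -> [-6.37, 6.43, -6.5, 6.56, -6.63]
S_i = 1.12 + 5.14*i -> [1.12, 6.26, 11.4, 16.54, 21.68]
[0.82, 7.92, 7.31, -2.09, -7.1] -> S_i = Random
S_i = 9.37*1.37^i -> [9.37, 12.84, 17.59, 24.09, 33.01]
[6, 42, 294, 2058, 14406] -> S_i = 6*7^i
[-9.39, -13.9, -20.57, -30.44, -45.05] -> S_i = -9.39*1.48^i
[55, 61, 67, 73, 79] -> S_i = 55 + 6*i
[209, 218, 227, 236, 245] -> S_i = 209 + 9*i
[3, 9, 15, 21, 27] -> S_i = 3 + 6*i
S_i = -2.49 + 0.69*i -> [-2.49, -1.8, -1.11, -0.42, 0.27]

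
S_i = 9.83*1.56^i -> [9.83, 15.33, 23.92, 37.32, 58.22]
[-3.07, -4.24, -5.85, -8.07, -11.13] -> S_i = -3.07*1.38^i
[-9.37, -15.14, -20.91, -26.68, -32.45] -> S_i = -9.37 + -5.77*i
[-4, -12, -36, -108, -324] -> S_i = -4*3^i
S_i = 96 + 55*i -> [96, 151, 206, 261, 316]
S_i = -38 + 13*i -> [-38, -25, -12, 1, 14]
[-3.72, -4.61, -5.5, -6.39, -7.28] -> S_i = -3.72 + -0.89*i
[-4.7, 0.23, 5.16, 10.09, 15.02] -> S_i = -4.70 + 4.93*i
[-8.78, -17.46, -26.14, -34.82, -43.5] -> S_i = -8.78 + -8.68*i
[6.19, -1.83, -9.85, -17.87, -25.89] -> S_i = 6.19 + -8.02*i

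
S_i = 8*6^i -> [8, 48, 288, 1728, 10368]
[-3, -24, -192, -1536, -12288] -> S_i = -3*8^i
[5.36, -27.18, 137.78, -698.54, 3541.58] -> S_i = 5.36*(-5.07)^i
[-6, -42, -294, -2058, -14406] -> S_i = -6*7^i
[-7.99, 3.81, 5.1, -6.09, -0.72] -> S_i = Random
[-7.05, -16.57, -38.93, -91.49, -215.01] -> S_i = -7.05*2.35^i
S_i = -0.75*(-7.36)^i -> [-0.75, 5.52, -40.63, 299.02, -2200.76]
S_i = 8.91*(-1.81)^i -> [8.91, -16.13, 29.19, -52.83, 95.63]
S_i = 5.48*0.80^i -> [5.48, 4.38, 3.51, 2.81, 2.24]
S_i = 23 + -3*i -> [23, 20, 17, 14, 11]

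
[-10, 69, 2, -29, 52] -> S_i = Random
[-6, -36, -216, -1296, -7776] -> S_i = -6*6^i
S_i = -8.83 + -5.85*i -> [-8.83, -14.68, -20.53, -26.38, -32.23]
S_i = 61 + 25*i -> [61, 86, 111, 136, 161]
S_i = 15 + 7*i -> [15, 22, 29, 36, 43]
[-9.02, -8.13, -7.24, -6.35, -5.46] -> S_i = -9.02 + 0.89*i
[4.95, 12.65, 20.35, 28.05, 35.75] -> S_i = 4.95 + 7.70*i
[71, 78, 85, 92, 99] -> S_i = 71 + 7*i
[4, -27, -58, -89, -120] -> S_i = 4 + -31*i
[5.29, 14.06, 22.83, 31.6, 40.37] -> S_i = 5.29 + 8.77*i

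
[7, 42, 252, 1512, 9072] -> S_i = 7*6^i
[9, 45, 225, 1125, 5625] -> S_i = 9*5^i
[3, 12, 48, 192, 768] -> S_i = 3*4^i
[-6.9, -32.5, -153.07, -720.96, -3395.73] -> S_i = -6.90*4.71^i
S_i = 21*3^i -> [21, 63, 189, 567, 1701]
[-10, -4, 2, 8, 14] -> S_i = -10 + 6*i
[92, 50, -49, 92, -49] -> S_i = Random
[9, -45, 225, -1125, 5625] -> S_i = 9*-5^i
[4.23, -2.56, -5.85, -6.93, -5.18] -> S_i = Random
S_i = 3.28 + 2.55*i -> [3.28, 5.83, 8.38, 10.93, 13.48]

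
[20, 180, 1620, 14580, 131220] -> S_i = 20*9^i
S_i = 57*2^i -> [57, 114, 228, 456, 912]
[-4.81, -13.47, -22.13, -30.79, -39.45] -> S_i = -4.81 + -8.66*i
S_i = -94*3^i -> [-94, -282, -846, -2538, -7614]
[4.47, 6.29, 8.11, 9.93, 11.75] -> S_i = 4.47 + 1.82*i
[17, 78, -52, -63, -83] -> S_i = Random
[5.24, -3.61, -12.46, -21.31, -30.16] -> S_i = 5.24 + -8.85*i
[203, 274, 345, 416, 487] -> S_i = 203 + 71*i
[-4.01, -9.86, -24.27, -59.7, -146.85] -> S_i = -4.01*2.46^i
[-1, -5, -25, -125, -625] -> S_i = -1*5^i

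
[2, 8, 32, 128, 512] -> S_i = 2*4^i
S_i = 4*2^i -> [4, 8, 16, 32, 64]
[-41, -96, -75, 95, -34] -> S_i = Random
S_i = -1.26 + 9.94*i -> [-1.26, 8.68, 18.62, 28.56, 38.5]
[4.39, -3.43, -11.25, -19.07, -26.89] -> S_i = 4.39 + -7.82*i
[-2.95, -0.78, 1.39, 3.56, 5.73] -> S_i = -2.95 + 2.17*i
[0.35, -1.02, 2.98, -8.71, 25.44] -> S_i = 0.35*(-2.92)^i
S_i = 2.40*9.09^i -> [2.4, 21.82, 198.31, 1802.61, 16385.77]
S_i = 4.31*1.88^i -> [4.31, 8.1, 15.23, 28.64, 53.84]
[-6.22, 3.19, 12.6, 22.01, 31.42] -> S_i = -6.22 + 9.41*i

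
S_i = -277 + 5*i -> [-277, -272, -267, -262, -257]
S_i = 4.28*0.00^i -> [4.28, 0.0, 0.0, 0.0, 0.0]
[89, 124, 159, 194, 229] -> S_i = 89 + 35*i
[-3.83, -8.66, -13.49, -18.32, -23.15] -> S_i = -3.83 + -4.83*i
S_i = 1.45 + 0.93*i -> [1.45, 2.38, 3.31, 4.24, 5.17]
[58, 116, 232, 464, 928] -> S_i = 58*2^i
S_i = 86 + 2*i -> [86, 88, 90, 92, 94]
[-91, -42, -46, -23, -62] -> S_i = Random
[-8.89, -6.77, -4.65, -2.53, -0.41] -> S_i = -8.89 + 2.12*i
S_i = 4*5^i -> [4, 20, 100, 500, 2500]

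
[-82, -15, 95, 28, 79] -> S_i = Random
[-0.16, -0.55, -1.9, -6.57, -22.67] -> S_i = -0.16*3.45^i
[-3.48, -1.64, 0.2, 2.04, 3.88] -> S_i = -3.48 + 1.84*i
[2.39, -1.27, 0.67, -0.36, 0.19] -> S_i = 2.39*(-0.53)^i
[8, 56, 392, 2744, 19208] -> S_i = 8*7^i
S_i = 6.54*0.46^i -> [6.54, 3.01, 1.38, 0.64, 0.29]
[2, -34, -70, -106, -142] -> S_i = 2 + -36*i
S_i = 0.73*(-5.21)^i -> [0.73, -3.8, 19.82, -103.24, 537.87]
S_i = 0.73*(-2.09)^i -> [0.73, -1.53, 3.19, -6.66, 13.93]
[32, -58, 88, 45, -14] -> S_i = Random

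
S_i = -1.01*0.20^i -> [-1.01, -0.2, -0.04, -0.01, -0.0]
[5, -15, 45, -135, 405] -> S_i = 5*-3^i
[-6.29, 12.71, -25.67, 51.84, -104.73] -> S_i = -6.29*(-2.02)^i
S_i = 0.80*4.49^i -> [0.8, 3.59, 16.13, 72.42, 325.14]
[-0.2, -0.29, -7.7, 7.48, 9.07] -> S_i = Random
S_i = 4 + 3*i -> [4, 7, 10, 13, 16]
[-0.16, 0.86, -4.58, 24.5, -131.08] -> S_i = -0.16*(-5.35)^i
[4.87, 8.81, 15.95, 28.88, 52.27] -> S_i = 4.87*1.81^i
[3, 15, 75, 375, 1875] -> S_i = 3*5^i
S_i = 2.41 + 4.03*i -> [2.41, 6.44, 10.47, 14.5, 18.53]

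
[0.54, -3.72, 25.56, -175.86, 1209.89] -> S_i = 0.54*(-6.88)^i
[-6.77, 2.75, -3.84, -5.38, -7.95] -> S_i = Random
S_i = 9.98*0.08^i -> [9.98, 0.8, 0.06, 0.01, 0.0]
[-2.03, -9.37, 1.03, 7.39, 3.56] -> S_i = Random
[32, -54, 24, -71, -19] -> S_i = Random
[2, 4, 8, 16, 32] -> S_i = 2*2^i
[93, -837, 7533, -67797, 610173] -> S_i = 93*-9^i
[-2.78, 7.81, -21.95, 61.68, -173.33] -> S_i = -2.78*(-2.81)^i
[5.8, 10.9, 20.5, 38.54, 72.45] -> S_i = 5.80*1.88^i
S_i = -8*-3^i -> [-8, 24, -72, 216, -648]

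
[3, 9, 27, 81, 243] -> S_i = 3*3^i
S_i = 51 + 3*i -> [51, 54, 57, 60, 63]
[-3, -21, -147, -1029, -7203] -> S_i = -3*7^i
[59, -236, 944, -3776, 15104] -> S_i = 59*-4^i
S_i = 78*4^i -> [78, 312, 1248, 4992, 19968]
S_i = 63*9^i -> [63, 567, 5103, 45927, 413343]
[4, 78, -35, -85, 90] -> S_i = Random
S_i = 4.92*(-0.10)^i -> [4.92, -0.49, 0.05, -0.0, 0.0]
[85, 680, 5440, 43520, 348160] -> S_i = 85*8^i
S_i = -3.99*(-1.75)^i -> [-3.99, 6.98, -12.22, 21.38, -37.42]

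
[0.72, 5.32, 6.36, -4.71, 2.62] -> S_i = Random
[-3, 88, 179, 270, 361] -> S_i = -3 + 91*i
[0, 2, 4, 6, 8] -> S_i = 0 + 2*i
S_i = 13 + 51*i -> [13, 64, 115, 166, 217]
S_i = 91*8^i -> [91, 728, 5824, 46592, 372736]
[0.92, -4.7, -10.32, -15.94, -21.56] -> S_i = 0.92 + -5.62*i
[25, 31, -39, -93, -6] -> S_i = Random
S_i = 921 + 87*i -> [921, 1008, 1095, 1182, 1269]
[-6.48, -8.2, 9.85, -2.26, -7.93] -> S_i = Random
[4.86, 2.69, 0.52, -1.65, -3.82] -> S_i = 4.86 + -2.17*i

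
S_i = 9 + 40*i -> [9, 49, 89, 129, 169]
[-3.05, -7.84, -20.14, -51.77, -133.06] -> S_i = -3.05*2.57^i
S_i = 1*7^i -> [1, 7, 49, 343, 2401]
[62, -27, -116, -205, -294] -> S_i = 62 + -89*i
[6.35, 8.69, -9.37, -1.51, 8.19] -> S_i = Random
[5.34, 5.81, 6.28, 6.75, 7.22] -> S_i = 5.34 + 0.47*i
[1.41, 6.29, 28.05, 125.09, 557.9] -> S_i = 1.41*4.46^i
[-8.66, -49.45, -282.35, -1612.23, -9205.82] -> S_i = -8.66*5.71^i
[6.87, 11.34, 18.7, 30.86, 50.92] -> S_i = 6.87*1.65^i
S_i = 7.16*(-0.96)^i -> [7.16, -6.87, 6.6, -6.33, 6.08]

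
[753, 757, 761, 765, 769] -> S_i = 753 + 4*i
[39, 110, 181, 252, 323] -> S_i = 39 + 71*i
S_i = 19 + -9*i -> [19, 10, 1, -8, -17]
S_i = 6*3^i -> [6, 18, 54, 162, 486]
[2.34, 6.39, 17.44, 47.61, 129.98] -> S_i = 2.34*2.73^i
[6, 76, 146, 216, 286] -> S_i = 6 + 70*i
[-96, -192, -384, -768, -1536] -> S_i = -96*2^i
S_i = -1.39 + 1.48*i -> [-1.39, 0.09, 1.57, 3.05, 4.53]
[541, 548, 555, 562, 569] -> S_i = 541 + 7*i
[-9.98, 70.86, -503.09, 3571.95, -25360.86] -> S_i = -9.98*(-7.10)^i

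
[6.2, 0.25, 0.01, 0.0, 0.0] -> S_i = 6.20*0.04^i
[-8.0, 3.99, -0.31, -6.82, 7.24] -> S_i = Random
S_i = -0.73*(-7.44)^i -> [-0.73, 5.43, -40.41, 300.64, -2236.74]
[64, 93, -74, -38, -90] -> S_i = Random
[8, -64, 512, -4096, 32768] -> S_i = 8*-8^i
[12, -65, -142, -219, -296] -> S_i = 12 + -77*i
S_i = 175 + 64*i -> [175, 239, 303, 367, 431]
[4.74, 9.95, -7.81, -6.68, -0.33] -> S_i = Random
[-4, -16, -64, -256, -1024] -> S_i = -4*4^i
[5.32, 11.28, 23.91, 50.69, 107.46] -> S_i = 5.32*2.12^i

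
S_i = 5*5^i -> [5, 25, 125, 625, 3125]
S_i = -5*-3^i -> [-5, 15, -45, 135, -405]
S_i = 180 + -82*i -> [180, 98, 16, -66, -148]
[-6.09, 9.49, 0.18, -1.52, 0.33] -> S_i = Random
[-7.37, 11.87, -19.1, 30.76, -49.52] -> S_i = -7.37*(-1.61)^i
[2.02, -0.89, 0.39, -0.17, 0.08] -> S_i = 2.02*(-0.44)^i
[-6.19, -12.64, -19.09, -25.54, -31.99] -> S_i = -6.19 + -6.45*i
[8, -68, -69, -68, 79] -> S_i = Random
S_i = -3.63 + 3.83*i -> [-3.63, 0.2, 4.03, 7.86, 11.69]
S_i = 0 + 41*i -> [0, 41, 82, 123, 164]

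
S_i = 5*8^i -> [5, 40, 320, 2560, 20480]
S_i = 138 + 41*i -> [138, 179, 220, 261, 302]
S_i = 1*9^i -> [1, 9, 81, 729, 6561]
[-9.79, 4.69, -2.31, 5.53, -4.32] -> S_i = Random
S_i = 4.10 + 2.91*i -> [4.1, 7.01, 9.92, 12.83, 15.74]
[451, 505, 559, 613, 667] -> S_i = 451 + 54*i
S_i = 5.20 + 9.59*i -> [5.2, 14.79, 24.38, 33.97, 43.56]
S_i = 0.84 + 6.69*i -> [0.84, 7.53, 14.22, 20.91, 27.6]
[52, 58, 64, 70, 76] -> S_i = 52 + 6*i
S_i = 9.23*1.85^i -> [9.23, 17.08, 31.59, 58.44, 108.12]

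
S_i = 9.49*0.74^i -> [9.49, 7.02, 5.2, 3.85, 2.85]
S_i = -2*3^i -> [-2, -6, -18, -54, -162]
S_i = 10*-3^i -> [10, -30, 90, -270, 810]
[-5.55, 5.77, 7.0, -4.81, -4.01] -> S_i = Random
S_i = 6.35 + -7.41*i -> [6.35, -1.06, -8.47, -15.88, -23.29]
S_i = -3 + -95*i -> [-3, -98, -193, -288, -383]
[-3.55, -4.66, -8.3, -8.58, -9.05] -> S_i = Random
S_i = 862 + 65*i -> [862, 927, 992, 1057, 1122]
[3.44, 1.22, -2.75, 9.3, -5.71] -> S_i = Random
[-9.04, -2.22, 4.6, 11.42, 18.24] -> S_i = -9.04 + 6.82*i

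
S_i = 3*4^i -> [3, 12, 48, 192, 768]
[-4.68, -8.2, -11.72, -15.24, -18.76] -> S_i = -4.68 + -3.52*i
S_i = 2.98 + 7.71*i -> [2.98, 10.69, 18.4, 26.11, 33.82]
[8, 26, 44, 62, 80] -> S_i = 8 + 18*i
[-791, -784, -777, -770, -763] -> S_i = -791 + 7*i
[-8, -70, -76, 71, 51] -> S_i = Random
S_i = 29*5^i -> [29, 145, 725, 3625, 18125]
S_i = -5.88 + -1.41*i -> [-5.88, -7.29, -8.7, -10.11, -11.52]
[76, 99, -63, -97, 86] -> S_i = Random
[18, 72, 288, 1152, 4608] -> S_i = 18*4^i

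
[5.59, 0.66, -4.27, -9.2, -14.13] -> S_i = 5.59 + -4.93*i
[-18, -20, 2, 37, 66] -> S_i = Random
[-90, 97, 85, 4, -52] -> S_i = Random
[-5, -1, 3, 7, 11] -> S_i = -5 + 4*i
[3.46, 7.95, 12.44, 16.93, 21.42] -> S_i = 3.46 + 4.49*i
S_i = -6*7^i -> [-6, -42, -294, -2058, -14406]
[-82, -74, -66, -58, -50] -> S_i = -82 + 8*i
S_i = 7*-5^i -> [7, -35, 175, -875, 4375]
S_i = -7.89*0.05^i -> [-7.89, -0.39, -0.02, -0.0, -0.0]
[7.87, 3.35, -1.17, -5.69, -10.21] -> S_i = 7.87 + -4.52*i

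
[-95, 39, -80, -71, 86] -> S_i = Random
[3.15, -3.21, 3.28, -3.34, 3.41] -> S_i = 3.15*(-1.02)^i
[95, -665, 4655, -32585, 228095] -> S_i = 95*-7^i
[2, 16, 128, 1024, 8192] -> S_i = 2*8^i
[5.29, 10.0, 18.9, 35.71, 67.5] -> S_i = 5.29*1.89^i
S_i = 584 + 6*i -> [584, 590, 596, 602, 608]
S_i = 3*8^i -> [3, 24, 192, 1536, 12288]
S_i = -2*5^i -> [-2, -10, -50, -250, -1250]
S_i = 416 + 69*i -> [416, 485, 554, 623, 692]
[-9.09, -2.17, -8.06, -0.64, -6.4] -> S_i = Random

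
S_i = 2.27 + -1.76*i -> [2.27, 0.51, -1.25, -3.01, -4.77]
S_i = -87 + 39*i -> [-87, -48, -9, 30, 69]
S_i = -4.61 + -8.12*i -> [-4.61, -12.73, -20.85, -28.97, -37.09]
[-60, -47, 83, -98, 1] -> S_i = Random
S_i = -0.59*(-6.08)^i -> [-0.59, 3.59, -21.81, 132.61, -806.24]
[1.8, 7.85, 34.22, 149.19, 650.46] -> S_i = 1.80*4.36^i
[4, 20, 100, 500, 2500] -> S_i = 4*5^i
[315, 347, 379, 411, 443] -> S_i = 315 + 32*i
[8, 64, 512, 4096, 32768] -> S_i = 8*8^i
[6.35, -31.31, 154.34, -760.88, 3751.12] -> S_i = 6.35*(-4.93)^i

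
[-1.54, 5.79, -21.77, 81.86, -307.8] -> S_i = -1.54*(-3.76)^i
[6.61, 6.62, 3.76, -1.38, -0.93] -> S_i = Random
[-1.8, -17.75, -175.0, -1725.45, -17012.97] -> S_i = -1.80*9.86^i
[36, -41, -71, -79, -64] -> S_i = Random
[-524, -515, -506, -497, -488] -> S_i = -524 + 9*i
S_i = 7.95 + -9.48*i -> [7.95, -1.53, -11.01, -20.49, -29.97]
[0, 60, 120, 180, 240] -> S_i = 0 + 60*i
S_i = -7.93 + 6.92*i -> [-7.93, -1.01, 5.91, 12.83, 19.75]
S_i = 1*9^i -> [1, 9, 81, 729, 6561]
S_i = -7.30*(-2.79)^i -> [-7.3, 20.37, -56.82, 158.54, -442.32]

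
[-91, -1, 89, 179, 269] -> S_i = -91 + 90*i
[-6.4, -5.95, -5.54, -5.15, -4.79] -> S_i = -6.40*0.93^i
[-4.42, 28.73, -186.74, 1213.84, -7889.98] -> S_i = -4.42*(-6.50)^i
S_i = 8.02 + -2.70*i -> [8.02, 5.32, 2.62, -0.08, -2.78]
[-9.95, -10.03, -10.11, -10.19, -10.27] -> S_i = -9.95 + -0.08*i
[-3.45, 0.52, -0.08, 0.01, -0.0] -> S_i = -3.45*(-0.15)^i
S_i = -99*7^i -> [-99, -693, -4851, -33957, -237699]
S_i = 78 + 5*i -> [78, 83, 88, 93, 98]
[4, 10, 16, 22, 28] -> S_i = 4 + 6*i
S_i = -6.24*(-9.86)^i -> [-6.24, 61.53, -606.65, 5981.57, -58978.3]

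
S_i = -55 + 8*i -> [-55, -47, -39, -31, -23]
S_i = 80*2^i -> [80, 160, 320, 640, 1280]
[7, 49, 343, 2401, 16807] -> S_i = 7*7^i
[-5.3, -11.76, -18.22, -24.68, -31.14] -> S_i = -5.30 + -6.46*i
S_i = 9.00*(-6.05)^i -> [9.0, -54.45, 329.42, -1993.01, 12057.69]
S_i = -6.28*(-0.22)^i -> [-6.28, 1.38, -0.3, 0.07, -0.01]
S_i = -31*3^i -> [-31, -93, -279, -837, -2511]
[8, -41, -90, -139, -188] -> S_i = 8 + -49*i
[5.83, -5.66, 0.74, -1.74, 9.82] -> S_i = Random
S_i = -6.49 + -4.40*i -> [-6.49, -10.89, -15.29, -19.69, -24.09]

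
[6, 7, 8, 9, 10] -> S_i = 6 + 1*i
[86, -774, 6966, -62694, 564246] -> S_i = 86*-9^i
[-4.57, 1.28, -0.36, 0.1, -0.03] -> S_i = -4.57*(-0.28)^i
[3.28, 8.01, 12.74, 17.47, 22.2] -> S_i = 3.28 + 4.73*i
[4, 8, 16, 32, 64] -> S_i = 4*2^i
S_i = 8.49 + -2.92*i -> [8.49, 5.57, 2.65, -0.27, -3.19]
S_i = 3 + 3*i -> [3, 6, 9, 12, 15]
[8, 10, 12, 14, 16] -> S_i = 8 + 2*i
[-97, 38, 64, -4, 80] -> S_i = Random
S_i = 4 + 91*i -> [4, 95, 186, 277, 368]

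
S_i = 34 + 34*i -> [34, 68, 102, 136, 170]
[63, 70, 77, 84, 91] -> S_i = 63 + 7*i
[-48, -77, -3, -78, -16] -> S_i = Random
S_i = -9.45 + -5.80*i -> [-9.45, -15.25, -21.05, -26.85, -32.65]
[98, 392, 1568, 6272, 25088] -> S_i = 98*4^i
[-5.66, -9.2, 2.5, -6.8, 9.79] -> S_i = Random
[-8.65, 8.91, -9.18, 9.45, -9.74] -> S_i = -8.65*(-1.03)^i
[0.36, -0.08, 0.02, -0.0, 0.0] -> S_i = 0.36*(-0.21)^i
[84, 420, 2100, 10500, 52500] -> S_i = 84*5^i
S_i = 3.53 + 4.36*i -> [3.53, 7.89, 12.25, 16.61, 20.97]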